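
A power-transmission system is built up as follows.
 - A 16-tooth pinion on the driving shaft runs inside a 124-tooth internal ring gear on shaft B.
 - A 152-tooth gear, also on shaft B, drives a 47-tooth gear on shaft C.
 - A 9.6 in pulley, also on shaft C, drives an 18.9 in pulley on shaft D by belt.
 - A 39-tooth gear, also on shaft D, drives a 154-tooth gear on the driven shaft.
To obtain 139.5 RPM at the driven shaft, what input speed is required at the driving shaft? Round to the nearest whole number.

2599 RPM

Overall ratio R = 7.75 × 0.30921 × 1.9688 × 3.9487 = 18.63.
Required input speed = output speed × R = 139.5 × 18.63 = 2598.8 RPM.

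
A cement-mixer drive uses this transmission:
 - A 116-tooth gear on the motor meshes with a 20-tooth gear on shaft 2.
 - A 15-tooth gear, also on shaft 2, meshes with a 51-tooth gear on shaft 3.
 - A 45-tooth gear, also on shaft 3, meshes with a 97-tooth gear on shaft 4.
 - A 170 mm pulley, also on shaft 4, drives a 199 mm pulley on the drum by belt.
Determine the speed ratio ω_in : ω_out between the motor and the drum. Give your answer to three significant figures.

Each stage contributes driven/driver: gear mesh 20/116 = 0.17241, gear mesh 51/15 = 3.4, gear mesh 97/45 = 2.1556, belt 199/170 = 1.1706.
Overall: 0.17241 × 3.4 × 2.1556 × 1.1706 = 1.4792.

1.48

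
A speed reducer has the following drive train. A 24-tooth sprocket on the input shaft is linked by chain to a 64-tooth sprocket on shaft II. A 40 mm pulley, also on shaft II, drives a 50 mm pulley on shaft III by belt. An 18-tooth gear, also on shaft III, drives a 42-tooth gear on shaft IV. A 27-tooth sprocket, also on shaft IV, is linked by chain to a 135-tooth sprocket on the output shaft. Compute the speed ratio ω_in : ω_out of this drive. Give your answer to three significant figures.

38.9

Each stage contributes driven/driver: chain 64/24 = 2.6667, belt 50/40 = 1.25, gear mesh 42/18 = 2.3333, chain 135/27 = 5.
Overall: 2.6667 × 1.25 × 2.3333 × 5 = 38.889.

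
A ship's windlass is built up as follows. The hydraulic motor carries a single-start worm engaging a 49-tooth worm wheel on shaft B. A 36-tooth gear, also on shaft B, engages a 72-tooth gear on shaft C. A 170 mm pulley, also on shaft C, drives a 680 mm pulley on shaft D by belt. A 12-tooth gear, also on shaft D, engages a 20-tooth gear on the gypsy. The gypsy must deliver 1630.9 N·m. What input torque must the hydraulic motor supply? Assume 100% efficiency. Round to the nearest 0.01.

Overall ratio R = 49 × 2 × 4 × 1.6667 = 653.33.
Input torque = output torque / R = 1630.9 / 653.33 = 2.4963 N·m.

2.50 N·m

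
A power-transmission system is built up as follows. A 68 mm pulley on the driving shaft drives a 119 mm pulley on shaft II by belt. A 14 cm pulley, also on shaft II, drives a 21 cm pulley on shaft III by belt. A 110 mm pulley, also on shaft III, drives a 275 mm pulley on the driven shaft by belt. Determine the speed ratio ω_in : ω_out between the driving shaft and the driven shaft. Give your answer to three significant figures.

Each stage contributes driven/driver: belt 119/68 = 1.75, belt 21/14 = 1.5, belt 275/110 = 2.5.
Overall: 1.75 × 1.5 × 2.5 = 6.5625.

6.56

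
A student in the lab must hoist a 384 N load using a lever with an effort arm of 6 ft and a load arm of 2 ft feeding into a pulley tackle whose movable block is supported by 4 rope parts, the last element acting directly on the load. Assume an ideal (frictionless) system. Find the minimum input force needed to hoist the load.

Lever MA = effort arm / load arm = 6/2 = 3.
Block-and-tackle MA = number of supporting rope parts = 4.
Combined ideal MA = 3 × 4 = 12.
Effort = load / MA = 384 / 12 = 32 N.

32 N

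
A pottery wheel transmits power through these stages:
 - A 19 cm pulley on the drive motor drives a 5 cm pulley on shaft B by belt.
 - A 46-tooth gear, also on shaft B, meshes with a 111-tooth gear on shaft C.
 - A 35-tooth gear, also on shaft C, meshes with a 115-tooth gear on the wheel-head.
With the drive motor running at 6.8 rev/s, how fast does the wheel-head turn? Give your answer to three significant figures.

the drive motor → shaft B (belt, 5/19): 6.8 ÷ 0.26316 = 25.84 rev/s
shaft B → shaft C (gear mesh, 111/46): 25.84 ÷ 2.413 = 10.708 rev/s
shaft C → the wheel-head (gear mesh, 115/35): 10.708 ÷ 3.2857 = 3.2591 rev/s

3.26 rev/s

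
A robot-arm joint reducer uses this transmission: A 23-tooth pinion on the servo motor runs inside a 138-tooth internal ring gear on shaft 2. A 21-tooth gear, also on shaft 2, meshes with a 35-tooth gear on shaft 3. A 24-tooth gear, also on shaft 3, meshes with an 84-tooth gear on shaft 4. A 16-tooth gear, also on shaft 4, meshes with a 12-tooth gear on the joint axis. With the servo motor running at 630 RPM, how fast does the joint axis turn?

24 RPM

Internal gear: ratio = 138/23 = 6, so shaft 2 turns at 630 / 6 = 105 RPM.
Gear mesh: ratio = 35/21 = 1.6667, so shaft 3 turns at 105 / 1.6667 = 63 RPM.
Gear mesh: ratio = 84/24 = 3.5, so shaft 4 turns at 63 / 3.5 = 18 RPM.
Gear mesh: ratio = 12/16 = 0.75, so the joint axis turns at 18 / 0.75 = 24 RPM.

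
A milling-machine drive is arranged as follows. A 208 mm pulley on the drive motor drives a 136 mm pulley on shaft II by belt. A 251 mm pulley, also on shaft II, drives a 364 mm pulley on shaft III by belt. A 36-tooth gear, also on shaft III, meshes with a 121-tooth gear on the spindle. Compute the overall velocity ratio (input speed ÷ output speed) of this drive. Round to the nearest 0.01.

3.19

Each stage contributes driven/driver: belt 136/208 = 0.65385, belt 364/251 = 1.4502, gear mesh 121/36 = 3.3611.
Overall: 0.65385 × 1.4502 × 3.3611 = 3.187.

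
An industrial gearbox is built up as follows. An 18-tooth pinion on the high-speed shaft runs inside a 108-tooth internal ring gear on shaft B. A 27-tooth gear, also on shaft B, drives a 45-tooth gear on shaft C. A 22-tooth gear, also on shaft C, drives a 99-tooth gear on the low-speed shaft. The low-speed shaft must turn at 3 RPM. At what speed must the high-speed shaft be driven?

Overall ratio R = 6 × 1.6667 × 4.5 = 45.
Required input speed = output speed × R = 3 × 45 = 135 RPM.

135 RPM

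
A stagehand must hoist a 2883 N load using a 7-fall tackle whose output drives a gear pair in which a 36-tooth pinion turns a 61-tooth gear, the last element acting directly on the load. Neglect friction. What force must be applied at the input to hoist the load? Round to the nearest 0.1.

Block-and-tackle MA = number of supporting rope parts = 7.
Gear pair MA = 61/36 = 1.6944.
Combined ideal MA = 7 × 1.6944 = 11.861.
Effort = load / MA = 2883 / 11.861 = 243.06 N.

243.1 N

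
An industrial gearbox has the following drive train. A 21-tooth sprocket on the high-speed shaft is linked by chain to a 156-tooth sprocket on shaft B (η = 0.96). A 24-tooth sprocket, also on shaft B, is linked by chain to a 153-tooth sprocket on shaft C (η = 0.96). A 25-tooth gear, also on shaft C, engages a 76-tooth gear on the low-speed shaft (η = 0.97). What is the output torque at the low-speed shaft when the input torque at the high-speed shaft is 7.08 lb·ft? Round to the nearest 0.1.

After the chain (156/21): 7.08 × 7.4286 × 0.96 = 50.491 lb·ft
After the chain (153/24): 50.491 × 6.375 × 0.96 = 309 lb·ft
After the gear mesh (76/25): 309 × 3.04 × 0.97 = 911.18 lb·ft

911.2 lb·ft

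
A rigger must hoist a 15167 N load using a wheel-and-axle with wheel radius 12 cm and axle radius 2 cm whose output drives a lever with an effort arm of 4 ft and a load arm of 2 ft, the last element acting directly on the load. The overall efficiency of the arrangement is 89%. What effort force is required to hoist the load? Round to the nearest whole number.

Wheel-and-axle MA = R/r = 12/2 = 6.
Lever MA = effort arm / load arm = 4/2 = 2.
Combined ideal MA = 6 × 2 = 12.
Actual MA = 12 × 0.89 = 10.68.
Effort = load / actual MA = 15167 / 10.68 = 1420.1 N.

1420 N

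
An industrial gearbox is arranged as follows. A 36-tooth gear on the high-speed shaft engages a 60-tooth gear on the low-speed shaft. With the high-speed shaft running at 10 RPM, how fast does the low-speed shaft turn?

6 RPM

Gear mesh: ratio = 60/36 = 1.6667, so the low-speed shaft turns at 10 / 1.6667 = 6 RPM.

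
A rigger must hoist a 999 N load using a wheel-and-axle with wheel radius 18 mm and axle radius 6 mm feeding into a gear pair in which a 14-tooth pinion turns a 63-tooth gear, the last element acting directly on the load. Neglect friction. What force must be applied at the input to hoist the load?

Wheel-and-axle MA = R/r = 18/6 = 3.
Gear pair MA = 63/14 = 4.5.
Combined ideal MA = 3 × 4.5 = 13.5.
Effort = load / MA = 999 / 13.5 = 74 N.

74 N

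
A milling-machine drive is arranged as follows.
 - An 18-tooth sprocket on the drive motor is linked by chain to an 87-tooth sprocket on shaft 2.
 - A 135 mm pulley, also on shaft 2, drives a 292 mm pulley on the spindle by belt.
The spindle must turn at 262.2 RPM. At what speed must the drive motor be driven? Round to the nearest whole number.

Overall ratio R = 4.8333 × 2.163 = 10.454.
Required input speed = output speed × R = 262.2 × 10.454 = 2741.1 RPM.

2741 RPM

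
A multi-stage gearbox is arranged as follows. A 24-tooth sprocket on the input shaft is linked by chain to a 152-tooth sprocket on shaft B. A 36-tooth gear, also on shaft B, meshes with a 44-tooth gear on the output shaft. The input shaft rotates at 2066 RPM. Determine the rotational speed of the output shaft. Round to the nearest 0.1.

the input shaft → shaft B (chain, 152/24): 2066 ÷ 6.3333 = 326.21 RPM
shaft B → the output shaft (gear mesh, 44/36): 326.21 ÷ 1.2222 = 266.9 RPM

266.9 RPM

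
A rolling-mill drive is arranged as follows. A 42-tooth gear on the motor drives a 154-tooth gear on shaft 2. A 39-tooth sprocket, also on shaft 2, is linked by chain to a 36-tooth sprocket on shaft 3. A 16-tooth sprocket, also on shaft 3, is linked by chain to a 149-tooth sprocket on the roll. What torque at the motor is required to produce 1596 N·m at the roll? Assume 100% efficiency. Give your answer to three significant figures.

50.6 N·m

Overall ratio R = 3.6667 × 0.92308 × 9.3125 = 31.519.
Input torque = output torque / R = 1596 / 31.519 = 50.636 N·m.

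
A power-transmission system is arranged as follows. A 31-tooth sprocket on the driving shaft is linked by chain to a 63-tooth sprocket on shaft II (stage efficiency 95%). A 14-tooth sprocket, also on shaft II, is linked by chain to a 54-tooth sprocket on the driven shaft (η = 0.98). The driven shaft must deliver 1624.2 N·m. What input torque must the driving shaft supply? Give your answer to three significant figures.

223 N·m

Overall ratio R = 2.0323 × 3.8571 = 7.8387; overall efficiency η = 0.95 × 0.98 = 0.9310.
Input torque = output torque / (R × η) = 1624.2 / (7.8387 × 0.9310) = 222.56 N·m.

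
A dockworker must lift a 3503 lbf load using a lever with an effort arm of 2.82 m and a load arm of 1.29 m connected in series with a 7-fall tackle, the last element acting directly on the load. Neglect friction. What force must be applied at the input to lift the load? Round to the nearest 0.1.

Lever MA = effort arm / load arm = 2.82/1.29 = 2.186.
Block-and-tackle MA = number of supporting rope parts = 7.
Combined ideal MA = 2.186 × 7 = 15.302.
Effort = load / MA = 3503 / 15.302 = 228.92 lbf.

228.9 lbf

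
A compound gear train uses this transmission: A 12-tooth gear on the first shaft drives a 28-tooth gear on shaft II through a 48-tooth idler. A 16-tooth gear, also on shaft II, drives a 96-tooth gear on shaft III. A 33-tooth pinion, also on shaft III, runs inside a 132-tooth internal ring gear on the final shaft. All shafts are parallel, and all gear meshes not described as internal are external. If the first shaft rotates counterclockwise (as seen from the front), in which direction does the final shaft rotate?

the first shaft → shaft II: driver → idler → driven is 2 external meshes, 2 reversals → CCW.
shaft II → shaft III: external mesh, 1 reversal → CW.
shaft III → the final shaft: internal mesh, same direction → CW.
3 reversals in total — an odd number — so the final shaft turns opposite to the first shaft.

clockwise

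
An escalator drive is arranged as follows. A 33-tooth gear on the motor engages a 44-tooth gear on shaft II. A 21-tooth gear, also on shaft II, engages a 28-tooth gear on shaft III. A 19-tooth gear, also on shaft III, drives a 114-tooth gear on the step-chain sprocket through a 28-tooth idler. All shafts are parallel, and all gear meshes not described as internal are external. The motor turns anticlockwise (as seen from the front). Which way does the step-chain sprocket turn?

the motor → shaft II: external mesh, 1 reversal → CW.
shaft II → shaft III: external mesh, 1 reversal → CCW.
shaft III → the step-chain sprocket: driver → idler → driven is 2 external meshes, 2 reversals → CCW.
4 reversals in total — an even number — so the step-chain sprocket turns the same way as the motor.

anticlockwise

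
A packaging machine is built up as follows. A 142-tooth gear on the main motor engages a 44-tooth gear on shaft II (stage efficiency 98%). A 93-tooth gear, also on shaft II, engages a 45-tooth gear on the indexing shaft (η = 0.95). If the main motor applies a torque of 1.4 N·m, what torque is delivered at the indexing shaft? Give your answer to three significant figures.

0.195 N·m

gear mesh 44/142 = 0.30986 → τ = 1.4·0.30986·0.98 = 0.42513 N·m
gear mesh 45/93 = 0.48387 → τ = 0.42513·0.48387·0.95 = 0.19542 N·m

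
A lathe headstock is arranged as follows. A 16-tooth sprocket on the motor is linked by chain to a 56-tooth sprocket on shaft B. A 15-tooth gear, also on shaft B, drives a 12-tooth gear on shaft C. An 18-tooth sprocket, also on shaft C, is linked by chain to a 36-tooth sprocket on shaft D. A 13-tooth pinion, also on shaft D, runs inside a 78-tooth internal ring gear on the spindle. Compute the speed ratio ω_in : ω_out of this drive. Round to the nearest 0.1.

33.6

Each stage contributes driven/driver: chain 56/16 = 3.5, gear mesh 12/15 = 0.8, chain 36/18 = 2, internal gear 78/13 = 6.
Overall: 3.5 × 0.8 × 2 × 6 = 33.6.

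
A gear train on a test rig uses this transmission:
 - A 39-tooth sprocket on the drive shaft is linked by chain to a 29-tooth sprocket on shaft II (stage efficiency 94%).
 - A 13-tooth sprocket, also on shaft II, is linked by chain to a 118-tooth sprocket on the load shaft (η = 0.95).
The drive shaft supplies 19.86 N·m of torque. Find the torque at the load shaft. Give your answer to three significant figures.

120 N·m

After the chain (29/39): 19.86 × 0.74359 × 0.94 = 13.882 N·m
After the chain (118/13): 13.882 × 9.0769 × 0.95 = 119.7 N·m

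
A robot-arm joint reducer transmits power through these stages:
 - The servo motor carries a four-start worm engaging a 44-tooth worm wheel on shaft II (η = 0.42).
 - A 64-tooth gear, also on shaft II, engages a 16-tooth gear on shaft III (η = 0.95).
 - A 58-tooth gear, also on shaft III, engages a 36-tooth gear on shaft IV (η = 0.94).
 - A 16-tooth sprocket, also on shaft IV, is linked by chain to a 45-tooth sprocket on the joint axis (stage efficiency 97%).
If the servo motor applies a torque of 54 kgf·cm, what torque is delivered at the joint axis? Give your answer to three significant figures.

94.3 kgf·cm

Worm: ratio = 44/4 = 11; torque at shaft II = 54 × 11 × 0.42 = 249.48 kgf·cm.
Gear mesh: ratio = 16/64 = 0.25; torque at shaft III = 249.48 × 0.25 × 0.95 = 59.251 kgf·cm.
Gear mesh: ratio = 36/58 = 0.62069; torque at shaft IV = 59.251 × 0.62069 × 0.94 = 34.57 kgf·cm.
Chain: ratio = 45/16 = 2.8125; torque at the joint axis = 34.57 × 2.8125 × 0.97 = 94.312 kgf·cm.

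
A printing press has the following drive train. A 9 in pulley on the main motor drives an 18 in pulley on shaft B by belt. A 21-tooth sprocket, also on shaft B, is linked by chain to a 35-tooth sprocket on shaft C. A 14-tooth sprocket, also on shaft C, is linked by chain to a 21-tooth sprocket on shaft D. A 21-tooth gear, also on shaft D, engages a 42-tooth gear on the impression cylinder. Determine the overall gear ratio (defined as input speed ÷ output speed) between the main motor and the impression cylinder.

Each stage contributes driven/driver: belt 18/9 = 2, chain 35/21 = 1.6667, chain 21/14 = 1.5, gear mesh 42/21 = 2.
Overall: 2 × 1.6667 × 1.5 × 2 = 10.

10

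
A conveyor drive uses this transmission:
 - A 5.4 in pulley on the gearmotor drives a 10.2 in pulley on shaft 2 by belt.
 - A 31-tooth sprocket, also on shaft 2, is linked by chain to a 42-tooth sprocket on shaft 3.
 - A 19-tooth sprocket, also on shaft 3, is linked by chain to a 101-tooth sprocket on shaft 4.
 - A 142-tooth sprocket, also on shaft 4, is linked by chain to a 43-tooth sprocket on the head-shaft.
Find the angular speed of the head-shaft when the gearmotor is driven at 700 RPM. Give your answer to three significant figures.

170 RPM

belt 10.2/5.4 = 1.8889 → 700/1.8889 = 370.59 RPM
chain 42/31 = 1.3548 → 370.59/1.3548 = 273.53 RPM
chain 101/19 = 5.3158 → 273.53/5.3158 = 51.456 RPM
chain 43/142 = 0.30282 → 51.456/0.30282 = 169.92 RPM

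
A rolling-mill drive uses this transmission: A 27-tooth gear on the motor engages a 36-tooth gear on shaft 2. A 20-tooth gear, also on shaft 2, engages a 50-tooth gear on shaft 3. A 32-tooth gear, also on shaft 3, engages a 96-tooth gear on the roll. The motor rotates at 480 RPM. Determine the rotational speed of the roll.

48 RPM

gear mesh 36/27 = 1.3333 → 480/1.3333 = 360 RPM
gear mesh 50/20 = 2.5 → 360/2.5 = 144 RPM
gear mesh 96/32 = 3 → 144/3 = 48 RPM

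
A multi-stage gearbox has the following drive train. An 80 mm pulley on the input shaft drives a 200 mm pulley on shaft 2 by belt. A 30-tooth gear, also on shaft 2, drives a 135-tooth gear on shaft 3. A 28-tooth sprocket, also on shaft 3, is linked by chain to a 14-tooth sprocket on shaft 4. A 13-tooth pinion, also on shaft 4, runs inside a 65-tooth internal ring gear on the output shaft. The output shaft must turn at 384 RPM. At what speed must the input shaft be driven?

Overall ratio R = 2.5 × 4.5 × 0.5 × 5 = 28.125.
Required input speed = output speed × R = 384 × 28.125 = 10800 RPM.

10800 RPM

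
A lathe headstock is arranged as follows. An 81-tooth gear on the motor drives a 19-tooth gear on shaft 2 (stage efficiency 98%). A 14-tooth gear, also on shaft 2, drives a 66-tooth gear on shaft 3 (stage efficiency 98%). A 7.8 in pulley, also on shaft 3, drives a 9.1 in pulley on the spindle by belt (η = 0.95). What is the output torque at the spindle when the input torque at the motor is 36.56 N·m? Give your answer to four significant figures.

43.03 N·m

After the gear mesh (19/81): 36.56 × 0.23457 × 0.98 = 8.4043 N·m
After the gear mesh (66/14): 8.4043 × 4.7143 × 0.98 = 38.828 N·m
After the belt (9.1/7.8): 38.828 × 1.1667 × 0.95 = 43.034 N·m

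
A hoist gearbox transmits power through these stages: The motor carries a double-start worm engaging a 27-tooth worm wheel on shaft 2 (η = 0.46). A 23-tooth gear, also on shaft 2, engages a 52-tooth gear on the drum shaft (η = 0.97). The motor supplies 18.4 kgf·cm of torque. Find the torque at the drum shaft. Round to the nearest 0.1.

250.6 kgf·cm

After the worm (27/2): 18.4 × 13.5 × 0.46 = 114.26 kgf·cm
After the gear mesh (52/23): 114.26 × 2.2609 × 0.97 = 250.59 kgf·cm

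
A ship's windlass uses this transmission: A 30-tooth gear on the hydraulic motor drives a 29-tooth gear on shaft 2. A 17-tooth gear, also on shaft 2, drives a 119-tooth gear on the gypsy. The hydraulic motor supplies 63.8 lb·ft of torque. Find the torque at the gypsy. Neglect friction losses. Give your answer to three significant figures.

After the gear mesh (29/30): 63.8 × 0.96667 = 61.673 lb·ft
After the gear mesh (119/17): 61.673 × 7 = 431.71 lb·ft

432 lb·ft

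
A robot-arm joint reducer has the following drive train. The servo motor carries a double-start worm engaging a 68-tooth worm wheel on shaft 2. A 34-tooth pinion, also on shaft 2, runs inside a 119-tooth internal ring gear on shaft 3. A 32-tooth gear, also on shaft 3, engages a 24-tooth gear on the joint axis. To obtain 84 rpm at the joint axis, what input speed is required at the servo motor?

Overall ratio R = 34 × 3.5 × 0.75 = 89.25.
Required input speed = output speed × R = 84 × 89.25 = 7497 rpm.

7497 rpm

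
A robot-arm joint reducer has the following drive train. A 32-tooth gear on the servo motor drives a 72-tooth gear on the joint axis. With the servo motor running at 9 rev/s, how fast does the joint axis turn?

gear mesh 72/32 = 2.25 → 9/2.25 = 4 rev/s

4 rev/s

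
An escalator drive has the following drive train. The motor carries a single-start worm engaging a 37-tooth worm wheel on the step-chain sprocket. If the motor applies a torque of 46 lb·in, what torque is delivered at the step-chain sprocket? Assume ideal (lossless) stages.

After the worm (37/1): 46 × 37 = 1702 lb·in

1702 lb·in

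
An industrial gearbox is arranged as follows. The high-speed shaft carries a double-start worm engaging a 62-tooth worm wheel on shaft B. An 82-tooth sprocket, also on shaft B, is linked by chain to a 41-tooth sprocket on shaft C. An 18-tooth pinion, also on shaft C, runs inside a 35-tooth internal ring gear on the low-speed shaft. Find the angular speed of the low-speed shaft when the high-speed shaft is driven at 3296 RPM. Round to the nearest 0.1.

109.4 RPM

worm 62/2 = 31 → 3296/31 = 106.32 RPM
chain 41/82 = 0.5 → 106.32/0.5 = 212.65 RPM
internal gear 35/18 = 1.9444 → 212.65/1.9444 = 109.36 RPM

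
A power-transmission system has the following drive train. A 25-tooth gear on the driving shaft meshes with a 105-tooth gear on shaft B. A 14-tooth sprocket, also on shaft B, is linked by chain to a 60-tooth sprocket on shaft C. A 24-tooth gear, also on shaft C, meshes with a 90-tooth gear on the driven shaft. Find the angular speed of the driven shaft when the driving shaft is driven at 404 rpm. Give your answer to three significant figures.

the driving shaft → shaft B (gear mesh, 105/25): 404 ÷ 4.2 = 96.19 rpm
shaft B → shaft C (chain, 60/14): 96.19 ÷ 4.2857 = 22.444 rpm
shaft C → the driven shaft (gear mesh, 90/24): 22.444 ÷ 3.75 = 5.9852 rpm

5.99 rpm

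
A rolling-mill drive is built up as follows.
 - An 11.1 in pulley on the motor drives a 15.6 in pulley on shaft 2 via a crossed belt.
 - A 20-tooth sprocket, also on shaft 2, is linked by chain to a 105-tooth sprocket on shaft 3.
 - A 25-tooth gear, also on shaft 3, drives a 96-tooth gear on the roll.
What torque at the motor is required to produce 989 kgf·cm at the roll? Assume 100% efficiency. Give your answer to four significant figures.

Overall ratio R = 1.4054 × 5.25 × 3.84 = 28.333.
Input torque = output torque / R = 989 / 28.333 = 34.906 kgf·cm.

34.91 kgf·cm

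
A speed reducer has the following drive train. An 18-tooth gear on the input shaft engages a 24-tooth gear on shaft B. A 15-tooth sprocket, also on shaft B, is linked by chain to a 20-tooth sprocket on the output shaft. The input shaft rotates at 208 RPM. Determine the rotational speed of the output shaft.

117 RPM

gear mesh 24/18 = 1.3333 → 208/1.3333 = 156 RPM
chain 20/15 = 1.3333 → 156/1.3333 = 117 RPM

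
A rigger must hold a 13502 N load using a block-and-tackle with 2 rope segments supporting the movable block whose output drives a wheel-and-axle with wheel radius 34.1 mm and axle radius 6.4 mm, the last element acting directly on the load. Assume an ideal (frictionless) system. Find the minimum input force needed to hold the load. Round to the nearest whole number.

Block-and-tackle MA = number of supporting rope parts = 2.
Wheel-and-axle MA = R/r = 34.1/6.4 = 5.3281.
Combined ideal MA = 2 × 5.3281 = 10.656.
Effort = load / MA = 13502 / 10.656 = 1267 N.

1267 N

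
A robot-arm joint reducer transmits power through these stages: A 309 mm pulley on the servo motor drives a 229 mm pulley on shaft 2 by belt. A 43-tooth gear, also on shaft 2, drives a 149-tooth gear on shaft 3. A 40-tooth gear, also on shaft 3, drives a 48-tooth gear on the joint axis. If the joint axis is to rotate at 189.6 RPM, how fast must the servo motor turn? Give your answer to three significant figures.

584 RPM

Overall ratio R = 0.7411 × 3.4651 × 1.2 = 3.0816.
Required input speed = output speed × R = 189.6 × 3.0816 = 584.27 RPM.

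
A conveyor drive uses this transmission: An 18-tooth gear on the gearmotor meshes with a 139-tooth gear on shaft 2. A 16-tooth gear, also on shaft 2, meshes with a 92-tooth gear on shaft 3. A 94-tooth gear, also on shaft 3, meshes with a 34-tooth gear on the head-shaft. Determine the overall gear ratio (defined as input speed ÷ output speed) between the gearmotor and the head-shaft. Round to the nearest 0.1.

Each stage contributes driven/driver: gear mesh 139/18 = 7.7222, gear mesh 92/16 = 5.75, gear mesh 34/94 = 0.3617.
Overall: 7.7222 × 5.75 × 0.3617 = 16.061.

16.1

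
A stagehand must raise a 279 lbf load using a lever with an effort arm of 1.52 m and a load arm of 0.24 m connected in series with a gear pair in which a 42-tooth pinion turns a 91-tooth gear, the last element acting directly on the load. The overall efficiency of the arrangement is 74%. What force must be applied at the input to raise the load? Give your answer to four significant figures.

Lever MA = effort arm / load arm = 1.52/0.24 = 6.3333.
Gear pair MA = 91/42 = 2.1667.
Combined ideal MA = 6.3333 × 2.1667 = 13.722.
Actual MA = 13.722 × 0.74 = 10.154.
Effort = load / actual MA = 279 / 10.154 = 27.476 lbf.

27.48 lbf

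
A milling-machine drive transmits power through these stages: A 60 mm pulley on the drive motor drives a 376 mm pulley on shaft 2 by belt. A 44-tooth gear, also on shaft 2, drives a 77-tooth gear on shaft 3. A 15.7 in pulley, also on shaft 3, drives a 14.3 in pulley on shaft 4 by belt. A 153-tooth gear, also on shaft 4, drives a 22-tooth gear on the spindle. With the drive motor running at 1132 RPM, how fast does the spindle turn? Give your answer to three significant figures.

Belt: ratio = 376/60 = 6.2667, so shaft 2 turns at 1132 / 6.2667 = 180.64 RPM.
Gear mesh: ratio = 77/44 = 1.75, so shaft 3 turns at 180.64 / 1.75 = 103.22 RPM.
Belt: ratio = 14.3/15.7 = 0.91083, so shaft 4 turns at 103.22 / 0.91083 = 113.33 RPM.
Gear mesh: ratio = 22/153 = 0.14379, so the spindle turns at 113.33 / 0.14379 = 788.14 RPM.

788 RPM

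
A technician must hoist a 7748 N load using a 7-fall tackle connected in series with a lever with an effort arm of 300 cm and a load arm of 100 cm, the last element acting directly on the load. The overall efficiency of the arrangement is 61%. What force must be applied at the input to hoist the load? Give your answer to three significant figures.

605 N

Block-and-tackle MA = number of supporting rope parts = 7.
Lever MA = effort arm / load arm = 300/100 = 3.
Combined ideal MA = 7 × 3 = 21.
Actual MA = 21 × 0.61 = 12.81.
Effort = load / actual MA = 7748 / 12.81 = 604.84 N.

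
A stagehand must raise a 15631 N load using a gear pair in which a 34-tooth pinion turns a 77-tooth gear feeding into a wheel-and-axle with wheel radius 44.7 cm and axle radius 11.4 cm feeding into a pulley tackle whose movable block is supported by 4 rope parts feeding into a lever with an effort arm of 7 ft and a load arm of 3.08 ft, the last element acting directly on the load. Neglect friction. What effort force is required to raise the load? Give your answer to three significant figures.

Gear pair MA = 77/34 = 2.2647.
Wheel-and-axle MA = R/r = 44.7/11.4 = 3.9211.
Block-and-tackle MA = number of supporting rope parts = 4.
Lever MA = effort arm / load arm = 7/3.08 = 2.2727.
Combined ideal MA = 2.2647 × 3.9211 × 4 × 2.2727 = 80.728.
Effort = load / MA = 15631 / 80.728 = 193.63 N.

194 N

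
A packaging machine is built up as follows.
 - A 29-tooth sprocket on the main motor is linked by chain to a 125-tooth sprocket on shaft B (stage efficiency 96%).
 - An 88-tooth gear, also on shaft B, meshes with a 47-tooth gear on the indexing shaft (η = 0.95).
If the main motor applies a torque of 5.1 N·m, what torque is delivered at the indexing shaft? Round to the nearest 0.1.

10.7 N·m

After the chain (125/29): 5.1 × 4.3103 × 0.96 = 21.103 N·m
After the gear mesh (47/88): 21.103 × 0.53409 × 0.95 = 10.708 N·m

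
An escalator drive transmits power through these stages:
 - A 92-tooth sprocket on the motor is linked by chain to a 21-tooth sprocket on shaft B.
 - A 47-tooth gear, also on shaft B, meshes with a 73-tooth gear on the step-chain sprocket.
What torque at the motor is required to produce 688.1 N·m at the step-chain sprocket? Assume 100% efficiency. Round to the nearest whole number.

1941 N·m

Overall ratio R = 0.22826 × 1.5532 = 0.35453.
Input torque = output torque / R = 688.1 / 0.35453 = 1940.9 N·m.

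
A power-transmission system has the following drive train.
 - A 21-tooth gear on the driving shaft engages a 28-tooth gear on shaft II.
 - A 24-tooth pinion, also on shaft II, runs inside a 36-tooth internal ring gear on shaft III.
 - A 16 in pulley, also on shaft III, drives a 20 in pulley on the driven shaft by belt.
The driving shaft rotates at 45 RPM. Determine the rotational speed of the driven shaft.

18 RPM

the driving shaft → shaft II (gear mesh, 28/21): 45 ÷ 1.3333 = 33.75 RPM
shaft II → shaft III (internal gear, 36/24): 33.75 ÷ 1.5 = 22.5 RPM
shaft III → the driven shaft (belt, 20/16): 22.5 ÷ 1.25 = 18 RPM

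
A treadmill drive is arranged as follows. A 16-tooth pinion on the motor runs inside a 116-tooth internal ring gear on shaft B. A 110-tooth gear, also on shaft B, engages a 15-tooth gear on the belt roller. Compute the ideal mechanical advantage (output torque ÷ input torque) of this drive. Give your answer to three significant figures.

Each stage contributes driven/driver: internal gear 116/16 = 7.25, gear mesh 15/110 = 0.13636.
Overall: 7.25 × 0.13636 = 0.98864.

0.989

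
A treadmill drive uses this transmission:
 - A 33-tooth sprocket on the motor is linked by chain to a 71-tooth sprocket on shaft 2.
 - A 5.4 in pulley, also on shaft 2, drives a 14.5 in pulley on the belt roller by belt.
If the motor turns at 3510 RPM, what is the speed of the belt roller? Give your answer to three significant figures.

Chain: ratio = 71/33 = 2.1515, so shaft 2 turns at 3510 / 2.1515 = 1631.4 RPM.
Belt: ratio = 14.5/5.4 = 2.6852, so the belt roller turns at 1631.4 / 2.6852 = 607.56 RPM.

608 RPM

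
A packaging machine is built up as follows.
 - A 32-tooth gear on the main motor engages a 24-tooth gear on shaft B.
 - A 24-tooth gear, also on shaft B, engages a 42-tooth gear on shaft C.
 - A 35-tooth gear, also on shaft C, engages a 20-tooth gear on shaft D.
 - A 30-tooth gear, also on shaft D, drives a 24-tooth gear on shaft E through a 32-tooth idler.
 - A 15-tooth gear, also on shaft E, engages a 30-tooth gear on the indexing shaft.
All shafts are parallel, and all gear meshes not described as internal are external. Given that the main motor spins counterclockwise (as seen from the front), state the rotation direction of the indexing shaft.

counterclockwise

the main motor → shaft B: external mesh, 1 reversal → CW.
shaft B → shaft C: external mesh, 1 reversal → CCW.
shaft C → shaft D: external mesh, 1 reversal → CW.
shaft D → shaft E: driver → idler → driven is 2 external meshes, 2 reversals → CW.
shaft E → the indexing shaft: external mesh, 1 reversal → CCW.
6 reversals in total — an even number — so the indexing shaft turns the same way as the main motor.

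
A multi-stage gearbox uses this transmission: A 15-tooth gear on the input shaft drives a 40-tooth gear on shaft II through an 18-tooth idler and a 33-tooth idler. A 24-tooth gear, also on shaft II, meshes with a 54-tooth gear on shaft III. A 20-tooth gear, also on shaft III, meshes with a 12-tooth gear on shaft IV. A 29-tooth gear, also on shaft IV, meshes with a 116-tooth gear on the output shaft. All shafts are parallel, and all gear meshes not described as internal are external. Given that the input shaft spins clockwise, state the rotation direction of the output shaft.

the input shaft → shaft II: driver → idler → idler → driven is 3 external meshes, 3 reversals → CCW.
shaft II → shaft III: external mesh, 1 reversal → CW.
shaft III → shaft IV: external mesh, 1 reversal → CCW.
shaft IV → the output shaft: external mesh, 1 reversal → CW.
6 reversals in total — an even number — so the output shaft turns the same way as the input shaft.

clockwise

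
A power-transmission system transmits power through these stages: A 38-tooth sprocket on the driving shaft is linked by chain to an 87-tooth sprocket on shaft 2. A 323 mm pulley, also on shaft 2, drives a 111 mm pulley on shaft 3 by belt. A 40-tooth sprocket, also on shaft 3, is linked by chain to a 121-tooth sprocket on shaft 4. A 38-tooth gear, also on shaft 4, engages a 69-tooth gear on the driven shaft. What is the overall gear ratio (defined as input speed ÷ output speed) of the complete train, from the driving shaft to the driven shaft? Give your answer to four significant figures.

Each stage contributes driven/driver: chain 87/38 = 2.2895, belt 111/323 = 0.34365, chain 121/40 = 3.025, gear mesh 69/38 = 1.8158.
Overall: 2.2895 × 0.34365 × 3.025 × 1.8158 = 4.3216.

4.322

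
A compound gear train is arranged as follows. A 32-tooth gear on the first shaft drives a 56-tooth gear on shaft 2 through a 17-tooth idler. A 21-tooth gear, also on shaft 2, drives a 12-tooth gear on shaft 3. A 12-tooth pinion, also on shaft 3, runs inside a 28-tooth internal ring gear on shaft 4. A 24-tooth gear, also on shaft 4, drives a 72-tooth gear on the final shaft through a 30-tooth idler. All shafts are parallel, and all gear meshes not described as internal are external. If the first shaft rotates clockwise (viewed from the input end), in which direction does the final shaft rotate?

anticlockwise

the first shaft → shaft 2: driver → idler → driven is 2 external meshes, 2 reversals → CW.
shaft 2 → shaft 3: external mesh, 1 reversal → CCW.
shaft 3 → shaft 4: internal mesh, same direction → CCW.
shaft 4 → the final shaft: driver → idler → driven is 2 external meshes, 2 reversals → CCW.
5 reversals in total — an odd number — so the final shaft turns opposite to the first shaft.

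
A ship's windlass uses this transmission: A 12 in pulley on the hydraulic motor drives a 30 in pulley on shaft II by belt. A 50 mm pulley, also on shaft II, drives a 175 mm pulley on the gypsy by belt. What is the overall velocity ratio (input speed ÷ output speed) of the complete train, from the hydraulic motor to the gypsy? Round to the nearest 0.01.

8.75

Each stage contributes driven/driver: belt 30/12 = 2.5, belt 175/50 = 3.5.
Overall: 2.5 × 3.5 = 8.75.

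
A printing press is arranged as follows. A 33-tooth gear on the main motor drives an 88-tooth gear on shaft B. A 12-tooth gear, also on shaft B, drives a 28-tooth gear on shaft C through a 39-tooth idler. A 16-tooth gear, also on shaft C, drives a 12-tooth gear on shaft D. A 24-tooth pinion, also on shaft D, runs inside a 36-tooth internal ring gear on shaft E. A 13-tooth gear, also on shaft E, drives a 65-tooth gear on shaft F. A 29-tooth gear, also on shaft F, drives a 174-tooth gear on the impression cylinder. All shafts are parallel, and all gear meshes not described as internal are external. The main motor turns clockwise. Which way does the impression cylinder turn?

the main motor → shaft B: external mesh, 1 reversal → CCW.
shaft B → shaft C: driver → idler → driven is 2 external meshes, 2 reversals → CCW.
shaft C → shaft D: external mesh, 1 reversal → CW.
shaft D → shaft E: internal mesh, same direction → CW.
shaft E → shaft F: external mesh, 1 reversal → CCW.
shaft F → the impression cylinder: external mesh, 1 reversal → CW.
6 reversals in total — an even number — so the impression cylinder turns the same way as the main motor.

clockwise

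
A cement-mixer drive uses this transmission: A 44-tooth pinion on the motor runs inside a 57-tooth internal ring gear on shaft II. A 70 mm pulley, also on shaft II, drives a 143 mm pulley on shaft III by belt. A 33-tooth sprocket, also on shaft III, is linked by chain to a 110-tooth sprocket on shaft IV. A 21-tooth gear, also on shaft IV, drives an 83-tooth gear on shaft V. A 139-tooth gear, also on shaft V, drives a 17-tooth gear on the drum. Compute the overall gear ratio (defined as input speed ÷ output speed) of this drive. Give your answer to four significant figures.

Each stage contributes driven/driver: internal gear 57/44 = 1.2955, belt 143/70 = 2.0429, chain 110/33 = 3.3333, gear mesh 83/21 = 3.9524, gear mesh 17/139 = 0.1223.
Overall: 1.2955 × 2.0429 × 3.3333 × 3.9524 × 0.1223 = 4.2641.

4.264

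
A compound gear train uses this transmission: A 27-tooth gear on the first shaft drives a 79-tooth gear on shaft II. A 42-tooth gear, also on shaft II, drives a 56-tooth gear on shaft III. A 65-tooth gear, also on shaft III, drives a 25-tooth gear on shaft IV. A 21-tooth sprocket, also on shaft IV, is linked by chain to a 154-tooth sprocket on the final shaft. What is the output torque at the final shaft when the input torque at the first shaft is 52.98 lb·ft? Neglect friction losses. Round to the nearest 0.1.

583.0 lb·ft

Gear mesh: ratio = 79/27 = 2.9259; torque at shaft II = 52.98 × 2.9259 = 155.02 lb·ft.
Gear mesh: ratio = 56/42 = 1.3333; torque at shaft III = 155.02 × 1.3333 = 206.69 lb·ft.
Gear mesh: ratio = 25/65 = 0.38462; torque at shaft IV = 206.69 × 0.38462 = 79.495 lb·ft.
Chain: ratio = 154/21 = 7.3333; torque at the final shaft = 79.495 × 7.3333 = 582.96 lb·ft.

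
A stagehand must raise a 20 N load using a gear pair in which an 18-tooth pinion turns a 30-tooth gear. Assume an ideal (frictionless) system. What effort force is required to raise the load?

Gear pair MA = 30/18 = 1.6667.
Effort = load / MA = 20 / 1.6667 = 12 N.

12 N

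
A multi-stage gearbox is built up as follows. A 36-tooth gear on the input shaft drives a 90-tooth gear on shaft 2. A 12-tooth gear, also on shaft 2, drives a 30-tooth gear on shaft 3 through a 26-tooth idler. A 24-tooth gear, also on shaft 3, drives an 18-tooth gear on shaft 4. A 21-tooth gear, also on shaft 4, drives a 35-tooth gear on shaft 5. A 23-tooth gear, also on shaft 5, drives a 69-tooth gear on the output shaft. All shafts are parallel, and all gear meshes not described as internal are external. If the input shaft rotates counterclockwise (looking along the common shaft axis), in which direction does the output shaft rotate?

the input shaft → shaft 2: external mesh, 1 reversal → CW.
shaft 2 → shaft 3: driver → idler → driven is 2 external meshes, 2 reversals → CW.
shaft 3 → shaft 4: external mesh, 1 reversal → CCW.
shaft 4 → shaft 5: external mesh, 1 reversal → CW.
shaft 5 → the output shaft: external mesh, 1 reversal → CCW.
6 reversals in total — an even number — so the output shaft turns the same way as the input shaft.

counterclockwise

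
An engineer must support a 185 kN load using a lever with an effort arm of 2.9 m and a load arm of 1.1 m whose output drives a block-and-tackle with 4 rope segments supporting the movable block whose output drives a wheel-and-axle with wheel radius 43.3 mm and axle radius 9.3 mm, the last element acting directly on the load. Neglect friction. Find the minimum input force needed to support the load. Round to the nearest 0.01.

3.77 kN

Lever MA = effort arm / load arm = 2.9/1.1 = 2.6364.
Block-and-tackle MA = number of supporting rope parts = 4.
Wheel-and-axle MA = R/r = 43.3/9.3 = 4.6559.
Combined ideal MA = 2.6364 × 4 × 4.6559 = 49.099.
Effort = load / MA = 185 / 49.099 = 3.7679 kN.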